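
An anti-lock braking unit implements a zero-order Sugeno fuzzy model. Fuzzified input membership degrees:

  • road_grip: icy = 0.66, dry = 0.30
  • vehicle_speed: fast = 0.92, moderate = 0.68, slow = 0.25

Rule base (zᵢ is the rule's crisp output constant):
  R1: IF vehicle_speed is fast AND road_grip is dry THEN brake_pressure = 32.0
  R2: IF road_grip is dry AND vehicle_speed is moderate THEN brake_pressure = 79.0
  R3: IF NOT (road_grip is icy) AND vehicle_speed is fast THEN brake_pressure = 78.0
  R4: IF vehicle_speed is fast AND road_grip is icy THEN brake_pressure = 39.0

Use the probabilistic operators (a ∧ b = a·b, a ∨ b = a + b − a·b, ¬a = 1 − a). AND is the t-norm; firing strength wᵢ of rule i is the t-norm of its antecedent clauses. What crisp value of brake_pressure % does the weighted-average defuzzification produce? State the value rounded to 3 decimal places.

52.162

R1 (z=32.0): fast=0.92, dry=0.30; AND[a·b] → w = 0.2760
R2 (z=79.0): dry=0.30, moderate=0.68; AND[a·b] → w = 0.2040
R3 (z=78.0): ¬icy=1−0.66=0.34, fast=0.92; AND[a·b] → w = 0.3128
R4 (z=39.0): fast=0.92, icy=0.66; AND[a·b] → w = 0.6072
Weighted average = (0.2760·32.0 + 0.2040·79.0 + 0.3128·78.0 + 0.6072·39.0) / (0.2760 + 0.2040 + 0.3128 + 0.6072)
  = 73.0272 / 1.4000 = 52.162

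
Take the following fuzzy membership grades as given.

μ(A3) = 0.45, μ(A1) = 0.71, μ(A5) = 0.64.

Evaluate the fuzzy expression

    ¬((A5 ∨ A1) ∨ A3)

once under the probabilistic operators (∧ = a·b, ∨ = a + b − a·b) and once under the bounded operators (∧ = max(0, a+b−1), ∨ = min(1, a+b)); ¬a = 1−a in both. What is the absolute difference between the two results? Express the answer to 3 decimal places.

0.057

Under probabilistic:
  A5 ∨ A1 = a + b − a·b on (0.6400, 0.7100) = 0.8956
  (A5 ∨ A1) ∨ A3 = a + b − a·b on (0.8956, 0.4500) = 0.9426
  ¬((A5 ∨ A1) ∨ A3) = 1 − 0.9426 = 0.0574
  → value = 0.0574
Under bounded:
  A5 ∨ A1 = min(1, a+b) on (0.64, 0.71) = 1.00
  (A5 ∨ A1) ∨ A3 = min(1, a+b) on (1.00, 0.45) = 1.00
  ¬((A5 ∨ A1) ∨ A3) = 1 − 1.00 = 0.00
  → value = 0.0000
|0.0574 − 0.0000| = 0.057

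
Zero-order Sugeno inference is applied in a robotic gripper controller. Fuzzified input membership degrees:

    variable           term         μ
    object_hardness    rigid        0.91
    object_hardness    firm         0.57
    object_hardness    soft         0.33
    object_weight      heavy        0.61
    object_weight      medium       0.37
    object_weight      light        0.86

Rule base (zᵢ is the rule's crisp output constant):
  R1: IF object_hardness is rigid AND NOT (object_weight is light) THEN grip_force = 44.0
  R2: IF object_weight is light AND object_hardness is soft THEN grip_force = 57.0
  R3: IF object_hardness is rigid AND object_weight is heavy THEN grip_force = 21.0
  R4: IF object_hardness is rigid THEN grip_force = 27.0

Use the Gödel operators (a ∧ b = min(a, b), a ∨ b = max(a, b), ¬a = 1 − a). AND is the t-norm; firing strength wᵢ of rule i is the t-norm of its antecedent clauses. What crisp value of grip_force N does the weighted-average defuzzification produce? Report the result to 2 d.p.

31.33

R1 (z=44.0): rigid=0.91, ¬light=1−0.86=0.14; AND[min(a, b)] → w = 0.14
R2 (z=57.0): light=0.86, soft=0.33; AND[min(a, b)] → w = 0.33
R3 (z=21.0): rigid=0.91, heavy=0.61; AND[min(a, b)] → w = 0.61
R4 (z=27.0): rigid=0.91 → w = 0.91
Weighted average = (0.14·44.0 + 0.33·57.0 + 0.61·21.0 + 0.91·27.0) / (0.14 + 0.33 + 0.61 + 0.91)
  = 62.3500 / 1.9900 = 31.33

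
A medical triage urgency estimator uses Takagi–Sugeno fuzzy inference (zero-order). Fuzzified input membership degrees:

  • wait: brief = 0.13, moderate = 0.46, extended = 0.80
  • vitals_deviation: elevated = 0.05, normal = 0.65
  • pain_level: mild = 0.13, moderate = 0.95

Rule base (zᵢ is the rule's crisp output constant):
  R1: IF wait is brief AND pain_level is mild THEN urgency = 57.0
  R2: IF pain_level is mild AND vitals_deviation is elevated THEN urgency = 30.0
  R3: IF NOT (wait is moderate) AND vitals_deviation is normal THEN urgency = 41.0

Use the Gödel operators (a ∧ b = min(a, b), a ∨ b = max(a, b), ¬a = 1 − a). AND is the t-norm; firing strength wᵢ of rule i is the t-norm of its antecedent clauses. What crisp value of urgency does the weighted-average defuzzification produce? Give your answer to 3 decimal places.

43.125

R1 (z=57.0): brief=0.13, mild=0.13; AND[min(a, b)] → w = 0.13
R2 (z=30.0): mild=0.13, elevated=0.05; AND[min(a, b)] → w = 0.05
R3 (z=41.0): ¬moderate=1−0.46=0.54, normal=0.65; AND[min(a, b)] → w = 0.54
Weighted average = (0.13·57.0 + 0.05·30.0 + 0.54·41.0) / (0.13 + 0.05 + 0.54)
  = 31.0500 / 0.7200 = 43.125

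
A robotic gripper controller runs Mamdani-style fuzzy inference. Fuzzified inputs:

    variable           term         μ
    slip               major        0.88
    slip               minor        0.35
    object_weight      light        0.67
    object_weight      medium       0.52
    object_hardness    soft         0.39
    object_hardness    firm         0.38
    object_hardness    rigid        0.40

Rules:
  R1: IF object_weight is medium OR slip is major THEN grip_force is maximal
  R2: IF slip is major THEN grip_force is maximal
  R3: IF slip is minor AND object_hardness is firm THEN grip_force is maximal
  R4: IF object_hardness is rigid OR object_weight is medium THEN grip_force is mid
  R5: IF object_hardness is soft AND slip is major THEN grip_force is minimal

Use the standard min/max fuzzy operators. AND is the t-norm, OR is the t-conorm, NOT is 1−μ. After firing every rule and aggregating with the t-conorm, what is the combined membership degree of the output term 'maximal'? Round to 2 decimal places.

0.88

R1: medium=0.52, major=0.88; OR[max(a, b)] → w = 0.88
R2: major=0.88 → w = 0.88
R3: minor=0.35, firm=0.38; AND[min(a, b)] → w = 0.35
R4: rigid=0.40, medium=0.52; OR[max(a, b)] → w = 0.52
R5: soft=0.39, major=0.88; AND[min(a, b)] → w = 0.39
Rules with consequent 'maximal': {R1, R2, R3} → strengths 0.88, 0.88, 0.35
Aggregate via t-conorm [max(a, b)]: 0.88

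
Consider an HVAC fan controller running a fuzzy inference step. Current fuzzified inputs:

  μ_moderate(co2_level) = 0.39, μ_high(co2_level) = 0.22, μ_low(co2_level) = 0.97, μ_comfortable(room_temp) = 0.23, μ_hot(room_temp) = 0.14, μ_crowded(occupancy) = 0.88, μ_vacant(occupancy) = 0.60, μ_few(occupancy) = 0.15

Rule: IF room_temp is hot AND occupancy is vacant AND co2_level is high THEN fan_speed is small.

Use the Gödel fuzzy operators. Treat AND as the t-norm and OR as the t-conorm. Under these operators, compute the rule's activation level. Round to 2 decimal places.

firing strength: hot=0.14, vacant=0.60, high=0.22; AND[min(a, b)] → w = 0.14

0.14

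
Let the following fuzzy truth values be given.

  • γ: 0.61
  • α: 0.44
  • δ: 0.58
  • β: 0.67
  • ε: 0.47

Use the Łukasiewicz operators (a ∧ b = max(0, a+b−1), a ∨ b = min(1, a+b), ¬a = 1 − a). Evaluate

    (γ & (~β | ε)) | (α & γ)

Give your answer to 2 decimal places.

~β = 1 − 0.67 = 0.33
~β | ε = min(1, a+b) on (0.33, 0.47) = 0.80
γ & (~β | ε) = max(0, a+b−1) on (0.61, 0.80) = 0.41
α & γ = max(0, a+b−1) on (0.44, 0.61) = 0.05
(γ & (~β | ε)) | (α & γ) = min(1, a+b) on (0.41, 0.05) = 0.46

0.46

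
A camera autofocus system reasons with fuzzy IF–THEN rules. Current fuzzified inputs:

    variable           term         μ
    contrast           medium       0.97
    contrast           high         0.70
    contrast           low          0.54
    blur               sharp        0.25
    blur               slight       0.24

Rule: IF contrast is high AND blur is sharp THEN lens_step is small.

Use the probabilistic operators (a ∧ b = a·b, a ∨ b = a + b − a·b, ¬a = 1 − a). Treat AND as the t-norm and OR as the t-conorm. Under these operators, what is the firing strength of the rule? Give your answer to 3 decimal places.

0.175

firing strength: high=0.70, sharp=0.25; AND[a·b] → w = 0.1750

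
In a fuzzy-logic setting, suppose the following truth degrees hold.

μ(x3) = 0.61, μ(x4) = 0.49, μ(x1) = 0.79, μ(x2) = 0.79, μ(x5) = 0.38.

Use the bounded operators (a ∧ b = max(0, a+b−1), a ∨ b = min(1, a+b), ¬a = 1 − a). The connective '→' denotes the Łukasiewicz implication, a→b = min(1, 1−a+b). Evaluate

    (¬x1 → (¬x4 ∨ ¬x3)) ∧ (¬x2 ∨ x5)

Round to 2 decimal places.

0.59

¬x1 = 1 − 0.79 = 0.21
¬x4 = 1 − 0.49 = 0.51
¬x3 = 1 − 0.61 = 0.39
¬x4 ∨ ¬x3 = min(1, a+b) on (0.51, 0.39) = 0.90
¬x1 → (¬x4 ∨ ¬x3)  [Łukasiewicz: min(1, 1−a+b)] with a=0.21, b=0.90 → 1.00
¬x2 = 1 − 0.79 = 0.21
¬x2 ∨ x5 = min(1, a+b) on (0.21, 0.38) = 0.59
(¬x1 → (¬x4 ∨ ¬x3)) ∧ (¬x2 ∨ x5) = max(0, a+b−1) on (1.00, 0.59) = 0.59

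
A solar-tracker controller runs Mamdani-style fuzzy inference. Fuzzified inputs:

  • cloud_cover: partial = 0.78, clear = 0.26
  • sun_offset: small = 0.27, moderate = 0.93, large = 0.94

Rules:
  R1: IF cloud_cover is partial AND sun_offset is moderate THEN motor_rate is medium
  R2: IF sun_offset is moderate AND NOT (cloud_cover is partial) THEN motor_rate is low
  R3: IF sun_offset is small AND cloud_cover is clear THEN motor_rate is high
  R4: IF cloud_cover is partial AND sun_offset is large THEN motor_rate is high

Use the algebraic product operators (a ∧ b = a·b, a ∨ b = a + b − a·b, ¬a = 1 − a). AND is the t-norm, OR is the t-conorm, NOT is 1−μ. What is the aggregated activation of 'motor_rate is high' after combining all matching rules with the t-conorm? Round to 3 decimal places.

0.752

R1: partial=0.78, moderate=0.93; AND[a·b] → w = 0.7254
R2: moderate=0.93, ¬partial=1−0.78=0.22; AND[a·b] → w = 0.2046
R3: small=0.27, clear=0.26; AND[a·b] → w = 0.0702
R4: partial=0.78, large=0.94; AND[a·b] → w = 0.7332
Rules with consequent 'high': {R3, R4} → strengths 0.0702, 0.7332
Aggregate via t-conorm [a + b − a·b]: 0.7519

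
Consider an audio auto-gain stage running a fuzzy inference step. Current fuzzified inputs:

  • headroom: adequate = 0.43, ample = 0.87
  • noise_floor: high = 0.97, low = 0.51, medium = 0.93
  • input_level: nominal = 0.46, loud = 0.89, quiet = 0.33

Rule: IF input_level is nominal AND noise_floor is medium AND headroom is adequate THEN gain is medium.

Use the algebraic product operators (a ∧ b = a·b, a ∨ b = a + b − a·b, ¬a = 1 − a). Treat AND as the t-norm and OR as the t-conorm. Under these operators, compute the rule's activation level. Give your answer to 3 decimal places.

firing strength: nominal=0.46, medium=0.93, adequate=0.43; AND[a·b] → w = 0.1840

0.184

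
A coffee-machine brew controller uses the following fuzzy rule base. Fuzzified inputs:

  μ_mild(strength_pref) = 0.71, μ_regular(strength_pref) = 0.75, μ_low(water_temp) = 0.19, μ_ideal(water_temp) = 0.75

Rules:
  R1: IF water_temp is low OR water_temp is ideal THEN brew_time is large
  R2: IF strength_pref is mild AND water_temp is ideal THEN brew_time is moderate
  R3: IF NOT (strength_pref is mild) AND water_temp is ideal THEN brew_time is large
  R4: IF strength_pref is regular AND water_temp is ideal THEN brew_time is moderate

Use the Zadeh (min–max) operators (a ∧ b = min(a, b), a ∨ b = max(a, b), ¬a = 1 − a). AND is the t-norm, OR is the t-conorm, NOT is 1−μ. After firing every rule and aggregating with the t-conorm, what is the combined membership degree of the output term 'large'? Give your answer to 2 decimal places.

0.75

R1: low=0.19, ideal=0.75; OR[max(a, b)] → w = 0.75
R2: mild=0.71, ideal=0.75; AND[min(a, b)] → w = 0.71
R3: ¬mild=1−0.71=0.29, ideal=0.75; AND[min(a, b)] → w = 0.29
R4: regular=0.75, ideal=0.75; AND[min(a, b)] → w = 0.75
Rules with consequent 'large': {R1, R3} → strengths 0.75, 0.29
Aggregate via t-conorm [max(a, b)]: 0.75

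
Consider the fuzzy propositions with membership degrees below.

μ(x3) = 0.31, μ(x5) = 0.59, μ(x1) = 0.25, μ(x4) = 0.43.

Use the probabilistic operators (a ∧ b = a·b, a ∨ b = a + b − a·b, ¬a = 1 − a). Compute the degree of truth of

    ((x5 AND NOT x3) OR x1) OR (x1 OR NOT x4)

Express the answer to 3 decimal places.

0.857

NOT x3 = 1 − 0.3100 = 0.6900
x5 AND NOT x3 = a·b on (0.5900, 0.6900) = 0.4071
(x5 AND NOT x3) OR x1 = a + b − a·b on (0.4071, 0.2500) = 0.5553
NOT x4 = 1 − 0.4300 = 0.5700
x1 OR NOT x4 = a + b − a·b on (0.2500, 0.5700) = 0.6775
((x5 AND NOT x3) OR x1) OR (x1 OR NOT x4) = a + b − a·b on (0.5553, 0.6775) = 0.8566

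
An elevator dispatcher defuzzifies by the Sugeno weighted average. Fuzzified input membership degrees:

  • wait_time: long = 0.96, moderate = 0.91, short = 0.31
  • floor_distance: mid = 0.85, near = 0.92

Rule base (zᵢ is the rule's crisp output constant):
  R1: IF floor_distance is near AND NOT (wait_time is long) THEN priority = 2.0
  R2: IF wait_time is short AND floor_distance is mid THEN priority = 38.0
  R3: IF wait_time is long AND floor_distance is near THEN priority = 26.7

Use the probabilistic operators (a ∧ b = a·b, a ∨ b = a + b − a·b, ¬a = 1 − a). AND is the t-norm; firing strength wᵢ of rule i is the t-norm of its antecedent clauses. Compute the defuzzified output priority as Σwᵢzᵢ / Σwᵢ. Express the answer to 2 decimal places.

28.45

R1 (z=2.0): near=0.92, ¬long=1−0.96=0.04; AND[a·b] → w = 0.0368
R2 (z=38.0): short=0.31, mid=0.85; AND[a·b] → w = 0.2635
R3 (z=26.7): long=0.96, near=0.92; AND[a·b] → w = 0.8832
Weighted average = (0.0368·2.0 + 0.2635·38.0 + 0.8832·26.7) / (0.0368 + 0.2635 + 0.8832)
  = 33.6680 / 1.1835 = 28.45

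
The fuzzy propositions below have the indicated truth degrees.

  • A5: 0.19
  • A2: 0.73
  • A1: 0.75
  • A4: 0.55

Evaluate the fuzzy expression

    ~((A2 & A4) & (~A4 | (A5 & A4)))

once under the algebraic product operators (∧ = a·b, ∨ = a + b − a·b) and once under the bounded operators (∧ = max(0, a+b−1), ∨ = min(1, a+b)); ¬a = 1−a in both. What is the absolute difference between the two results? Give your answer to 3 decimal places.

0.204

Under algebraic product:
  A2 & A4 = a·b on (0.7300, 0.5500) = 0.4015
  ~A4 = 1 − 0.5500 = 0.4500
  A5 & A4 = a·b on (0.1900, 0.5500) = 0.1045
  ~A4 | (A5 & A4) = a + b − a·b on (0.4500, 0.1045) = 0.5075
  (A2 & A4) & (~A4 | (A5 & A4)) = a·b on (0.4015, 0.5075) = 0.2038
  ~((A2 & A4) & (~A4 | (A5 & A4))) = 1 − 0.2038 = 0.7962
  → value = 0.7962
Under bounded:
  A2 & A4 = max(0, a+b−1) on (0.73, 0.55) = 0.28
  ~A4 = 1 − 0.55 = 0.45
  A5 & A4 = max(0, a+b−1) on (0.19, 0.55) = 0.00
  ~A4 | (A5 & A4) = min(1, a+b) on (0.45, 0.00) = 0.45
  (A2 & A4) & (~A4 | (A5 & A4)) = max(0, a+b−1) on (0.28, 0.45) = 0.00
  ~((A2 & A4) & (~A4 | (A5 & A4))) = 1 − 0.00 = 1.00
  → value = 1.0000
|0.7962 − 1.0000| = 0.204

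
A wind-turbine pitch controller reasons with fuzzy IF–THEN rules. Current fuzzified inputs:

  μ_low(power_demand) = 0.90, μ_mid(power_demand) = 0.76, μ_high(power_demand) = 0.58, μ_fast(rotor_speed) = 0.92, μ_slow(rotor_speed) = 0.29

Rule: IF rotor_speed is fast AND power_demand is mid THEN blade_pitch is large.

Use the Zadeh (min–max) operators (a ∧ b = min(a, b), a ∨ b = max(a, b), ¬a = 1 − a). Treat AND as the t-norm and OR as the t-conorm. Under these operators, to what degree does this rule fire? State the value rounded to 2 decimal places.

0.76

firing strength: fast=0.92, mid=0.76; AND[min(a, b)] → w = 0.76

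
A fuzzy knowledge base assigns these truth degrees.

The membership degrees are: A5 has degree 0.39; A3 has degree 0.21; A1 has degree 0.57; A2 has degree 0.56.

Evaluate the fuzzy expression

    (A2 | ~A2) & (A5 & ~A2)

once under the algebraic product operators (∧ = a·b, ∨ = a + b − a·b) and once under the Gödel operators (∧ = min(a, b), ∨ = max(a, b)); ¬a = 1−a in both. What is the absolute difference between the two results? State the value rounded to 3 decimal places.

Under algebraic product:
  ~A2 = 1 − 0.5600 = 0.4400
  A2 | ~A2 = a + b − a·b on (0.5600, 0.4400) = 0.7536
  ~A2 = 1 − 0.5600 = 0.4400
  A5 & ~A2 = a·b on (0.3900, 0.4400) = 0.1716
  (A2 | ~A2) & (A5 & ~A2) = a·b on (0.7536, 0.1716) = 0.1293
  → value = 0.1293
Under Gödel:
  ~A2 = 1 − 0.56 = 0.44
  A2 | ~A2 = max(a, b) on (0.56, 0.44) = 0.56
  ~A2 = 1 − 0.56 = 0.44
  A5 & ~A2 = min(a, b) on (0.39, 0.44) = 0.39
  (A2 | ~A2) & (A5 & ~A2) = min(a, b) on (0.56, 0.39) = 0.39
  → value = 0.3900
|0.1293 − 0.3900| = 0.261

0.261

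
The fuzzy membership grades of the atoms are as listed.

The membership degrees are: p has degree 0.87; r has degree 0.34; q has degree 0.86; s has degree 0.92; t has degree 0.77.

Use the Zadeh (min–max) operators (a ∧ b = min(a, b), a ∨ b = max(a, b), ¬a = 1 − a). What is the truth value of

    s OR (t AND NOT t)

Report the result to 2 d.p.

NOT t = 1 − 0.77 = 0.23
t AND NOT t = min(a, b) on (0.77, 0.23) = 0.23
s OR (t AND NOT t) = max(a, b) on (0.92, 0.23) = 0.92

0.92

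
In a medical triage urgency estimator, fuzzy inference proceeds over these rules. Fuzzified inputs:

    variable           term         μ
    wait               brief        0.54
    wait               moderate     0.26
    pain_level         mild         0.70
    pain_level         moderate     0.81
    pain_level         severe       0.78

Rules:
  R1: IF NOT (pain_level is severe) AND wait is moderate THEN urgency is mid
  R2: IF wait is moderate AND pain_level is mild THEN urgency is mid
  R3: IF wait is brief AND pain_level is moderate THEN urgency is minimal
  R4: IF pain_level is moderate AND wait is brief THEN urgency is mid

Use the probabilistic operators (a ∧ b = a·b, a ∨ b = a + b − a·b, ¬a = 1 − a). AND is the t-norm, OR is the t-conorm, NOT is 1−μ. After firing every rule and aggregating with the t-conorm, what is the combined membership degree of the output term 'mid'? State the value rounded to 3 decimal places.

0.566

R1: ¬severe=1−0.78=0.22, moderate=0.26; AND[a·b] → w = 0.0572
R2: moderate=0.26, mild=0.70; AND[a·b] → w = 0.1820
R3: brief=0.54, moderate=0.81; AND[a·b] → w = 0.4374
R4: moderate=0.81, brief=0.54; AND[a·b] → w = 0.4374
Rules with consequent 'mid': {R1, R2, R4} → strengths 0.0572, 0.1820, 0.4374
Aggregate via t-conorm [a + b − a·b]: 0.5661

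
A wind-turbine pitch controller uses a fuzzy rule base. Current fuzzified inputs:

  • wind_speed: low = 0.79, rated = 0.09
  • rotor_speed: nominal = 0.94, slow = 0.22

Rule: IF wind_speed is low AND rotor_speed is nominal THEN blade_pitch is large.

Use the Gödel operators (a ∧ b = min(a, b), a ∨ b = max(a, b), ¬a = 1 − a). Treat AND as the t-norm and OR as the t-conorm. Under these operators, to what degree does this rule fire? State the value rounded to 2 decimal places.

firing strength: low=0.79, nominal=0.94; AND[min(a, b)] → w = 0.79

0.79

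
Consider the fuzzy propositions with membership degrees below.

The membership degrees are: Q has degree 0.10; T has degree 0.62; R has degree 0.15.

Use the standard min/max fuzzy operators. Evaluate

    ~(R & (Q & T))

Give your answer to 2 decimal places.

0.90

Q & T = min(a, b) on (0.10, 0.62) = 0.10
R & (Q & T) = min(a, b) on (0.15, 0.10) = 0.10
~(R & (Q & T)) = 1 − 0.10 = 0.90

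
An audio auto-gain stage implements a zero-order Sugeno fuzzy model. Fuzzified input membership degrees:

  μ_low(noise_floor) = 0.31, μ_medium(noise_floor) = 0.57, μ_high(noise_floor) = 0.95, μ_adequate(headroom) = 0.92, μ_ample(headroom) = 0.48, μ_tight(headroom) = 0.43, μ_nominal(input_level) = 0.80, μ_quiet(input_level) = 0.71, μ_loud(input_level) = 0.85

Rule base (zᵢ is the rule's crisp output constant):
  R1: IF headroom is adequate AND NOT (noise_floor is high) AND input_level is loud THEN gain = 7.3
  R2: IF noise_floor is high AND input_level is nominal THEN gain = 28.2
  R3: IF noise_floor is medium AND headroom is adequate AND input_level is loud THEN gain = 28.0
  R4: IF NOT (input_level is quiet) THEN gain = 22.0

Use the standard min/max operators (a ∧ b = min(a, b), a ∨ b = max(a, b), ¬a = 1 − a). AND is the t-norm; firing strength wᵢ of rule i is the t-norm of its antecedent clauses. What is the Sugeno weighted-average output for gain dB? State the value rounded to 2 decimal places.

26.47

R1 (z=7.3): adequate=0.92, ¬high=1−0.95=0.05, loud=0.85; AND[min(a, b)] → w = 0.05
R2 (z=28.2): high=0.95, nominal=0.80; AND[min(a, b)] → w = 0.80
R3 (z=28.0): medium=0.57, adequate=0.92, loud=0.85; AND[min(a, b)] → w = 0.57
R4 (z=22.0): ¬quiet=1−0.71=0.29 → w = 0.29
Weighted average = (0.05·7.3 + 0.80·28.2 + 0.57·28.0 + 0.29·22.0) / (0.05 + 0.80 + 0.57 + 0.29)
  = 45.2650 / 1.7100 = 26.47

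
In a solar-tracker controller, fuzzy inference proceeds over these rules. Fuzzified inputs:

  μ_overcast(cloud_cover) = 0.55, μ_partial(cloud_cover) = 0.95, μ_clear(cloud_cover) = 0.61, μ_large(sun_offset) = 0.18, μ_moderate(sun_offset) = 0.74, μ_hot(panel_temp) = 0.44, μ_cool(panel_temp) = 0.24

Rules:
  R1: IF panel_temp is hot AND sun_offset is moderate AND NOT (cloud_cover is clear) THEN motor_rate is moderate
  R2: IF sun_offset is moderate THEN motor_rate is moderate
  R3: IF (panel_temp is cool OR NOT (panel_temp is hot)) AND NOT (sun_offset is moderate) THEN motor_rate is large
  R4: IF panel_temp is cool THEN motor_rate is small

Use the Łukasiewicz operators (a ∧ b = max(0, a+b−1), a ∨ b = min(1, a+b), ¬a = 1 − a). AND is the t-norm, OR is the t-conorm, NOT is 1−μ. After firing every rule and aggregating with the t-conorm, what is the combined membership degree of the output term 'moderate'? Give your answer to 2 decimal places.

R1: hot=0.44, moderate=0.74, ¬clear=1−0.61=0.39; AND[max(0, a+b−1)] → w = 0.00
R2: moderate=0.74 → w = 0.74
R3: (cool=0.24 OR ¬hot=1−0.44=0.56) = 0.80; AND[max(0, a+b−1)] with ¬moderate=1−0.74=0.26 → w = 0.06
R4: cool=0.24 → w = 0.24
Rules with consequent 'moderate': {R1, R2} → strengths 0.00, 0.74
Aggregate via t-conorm [min(1, a+b)]: 0.74

0.74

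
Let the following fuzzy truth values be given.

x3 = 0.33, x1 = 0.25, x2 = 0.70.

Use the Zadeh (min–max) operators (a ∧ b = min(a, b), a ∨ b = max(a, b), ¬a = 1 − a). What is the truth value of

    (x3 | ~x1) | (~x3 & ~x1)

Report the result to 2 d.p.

~x1 = 1 − 0.25 = 0.75
x3 | ~x1 = max(a, b) on (0.33, 0.75) = 0.75
~x3 = 1 − 0.33 = 0.67
~x1 = 1 − 0.25 = 0.75
~x3 & ~x1 = min(a, b) on (0.67, 0.75) = 0.67
(x3 | ~x1) | (~x3 & ~x1) = max(a, b) on (0.75, 0.67) = 0.75

0.75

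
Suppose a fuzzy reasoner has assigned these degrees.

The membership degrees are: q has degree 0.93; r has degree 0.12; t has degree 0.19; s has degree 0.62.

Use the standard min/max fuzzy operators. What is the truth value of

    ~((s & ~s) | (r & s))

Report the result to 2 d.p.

0.62

~s = 1 − 0.62 = 0.38
s & ~s = min(a, b) on (0.62, 0.38) = 0.38
r & s = min(a, b) on (0.12, 0.62) = 0.12
(s & ~s) | (r & s) = max(a, b) on (0.38, 0.12) = 0.38
~((s & ~s) | (r & s)) = 1 − 0.38 = 0.62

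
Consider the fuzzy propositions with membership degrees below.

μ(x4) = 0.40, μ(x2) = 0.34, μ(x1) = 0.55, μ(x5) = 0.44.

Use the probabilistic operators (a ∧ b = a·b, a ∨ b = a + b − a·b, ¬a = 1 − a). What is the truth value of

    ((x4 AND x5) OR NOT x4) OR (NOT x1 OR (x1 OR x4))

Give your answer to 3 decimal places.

0.951

x4 AND x5 = a·b on (0.4000, 0.4400) = 0.1760
NOT x4 = 1 − 0.4000 = 0.6000
(x4 AND x5) OR NOT x4 = a + b − a·b on (0.1760, 0.6000) = 0.6704
NOT x1 = 1 − 0.5500 = 0.4500
x1 OR x4 = a + b − a·b on (0.5500, 0.4000) = 0.7300
NOT x1 OR (x1 OR x4) = a + b − a·b on (0.4500, 0.7300) = 0.8515
((x4 AND x5) OR NOT x4) OR (NOT x1 OR (x1 OR x4)) = a + b − a·b on (0.6704, 0.8515) = 0.9511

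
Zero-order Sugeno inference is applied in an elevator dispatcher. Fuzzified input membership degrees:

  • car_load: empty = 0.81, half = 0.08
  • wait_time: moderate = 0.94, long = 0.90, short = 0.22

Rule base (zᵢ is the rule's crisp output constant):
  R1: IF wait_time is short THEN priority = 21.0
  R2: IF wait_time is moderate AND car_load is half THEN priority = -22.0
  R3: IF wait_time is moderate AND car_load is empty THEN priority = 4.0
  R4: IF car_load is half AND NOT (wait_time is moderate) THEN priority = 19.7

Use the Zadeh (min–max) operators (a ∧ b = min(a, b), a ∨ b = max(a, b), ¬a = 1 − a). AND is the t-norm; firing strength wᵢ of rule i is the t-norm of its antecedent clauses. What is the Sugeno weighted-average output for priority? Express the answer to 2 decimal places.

R1 (z=21.0): short=0.22 → w = 0.22
R2 (z=-22.0): moderate=0.94, half=0.08; AND[min(a, b)] → w = 0.08
R3 (z=4.0): moderate=0.94, empty=0.81; AND[min(a, b)] → w = 0.81
R4 (z=19.7): half=0.08, ¬moderate=1−0.94=0.06; AND[min(a, b)] → w = 0.06
Weighted average = (0.22·21.0 + 0.08·-22.0 + 0.81·4.0 + 0.06·19.7) / (0.22 + 0.08 + 0.81 + 0.06)
  = 7.2820 / 1.1700 = 6.22

6.22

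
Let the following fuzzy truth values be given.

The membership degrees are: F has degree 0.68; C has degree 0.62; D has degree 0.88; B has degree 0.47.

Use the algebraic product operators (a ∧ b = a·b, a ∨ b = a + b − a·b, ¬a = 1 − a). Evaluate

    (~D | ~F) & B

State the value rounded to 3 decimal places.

~D = 1 − 0.8800 = 0.1200
~F = 1 − 0.6800 = 0.3200
~D | ~F = a + b − a·b on (0.1200, 0.3200) = 0.4016
(~D | ~F) & B = a·b on (0.4016, 0.4700) = 0.1888

0.189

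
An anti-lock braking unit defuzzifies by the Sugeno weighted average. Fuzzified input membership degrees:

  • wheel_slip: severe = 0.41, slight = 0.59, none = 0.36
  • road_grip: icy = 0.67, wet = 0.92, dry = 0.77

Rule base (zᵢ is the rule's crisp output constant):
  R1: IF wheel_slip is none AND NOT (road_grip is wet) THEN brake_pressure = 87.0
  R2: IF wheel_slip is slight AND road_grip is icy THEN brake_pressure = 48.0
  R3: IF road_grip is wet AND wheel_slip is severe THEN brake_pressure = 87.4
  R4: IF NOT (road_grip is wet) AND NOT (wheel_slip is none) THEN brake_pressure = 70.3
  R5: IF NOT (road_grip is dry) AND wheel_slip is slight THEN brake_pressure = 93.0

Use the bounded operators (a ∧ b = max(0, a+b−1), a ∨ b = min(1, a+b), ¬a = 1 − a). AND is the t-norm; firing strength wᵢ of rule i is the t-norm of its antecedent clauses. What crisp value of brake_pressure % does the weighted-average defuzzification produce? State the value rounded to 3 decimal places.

R1 (z=87.0): none=0.36, ¬wet=1−0.92=0.08; AND[max(0, a+b−1)] → w = 0.00
R2 (z=48.0): slight=0.59, icy=0.67; AND[max(0, a+b−1)] → w = 0.26
R3 (z=87.4): wet=0.92, severe=0.41; AND[max(0, a+b−1)] → w = 0.33
R4 (z=70.3): ¬wet=1−0.92=0.08, ¬none=1−0.36=0.64; AND[max(0, a+b−1)] → w = 0.00
R5 (z=93.0): ¬dry=1−0.77=0.23, slight=0.59; AND[max(0, a+b−1)] → w = 0.00
Weighted average = (0.00·87.0 + 0.26·48.0 + 0.33·87.4 + 0.00·70.3 + 0.00·93.0) / (0.00 + 0.26 + 0.33 + 0.00 + 0.00)
  = 41.3220 / 0.5900 = 70.037

70.037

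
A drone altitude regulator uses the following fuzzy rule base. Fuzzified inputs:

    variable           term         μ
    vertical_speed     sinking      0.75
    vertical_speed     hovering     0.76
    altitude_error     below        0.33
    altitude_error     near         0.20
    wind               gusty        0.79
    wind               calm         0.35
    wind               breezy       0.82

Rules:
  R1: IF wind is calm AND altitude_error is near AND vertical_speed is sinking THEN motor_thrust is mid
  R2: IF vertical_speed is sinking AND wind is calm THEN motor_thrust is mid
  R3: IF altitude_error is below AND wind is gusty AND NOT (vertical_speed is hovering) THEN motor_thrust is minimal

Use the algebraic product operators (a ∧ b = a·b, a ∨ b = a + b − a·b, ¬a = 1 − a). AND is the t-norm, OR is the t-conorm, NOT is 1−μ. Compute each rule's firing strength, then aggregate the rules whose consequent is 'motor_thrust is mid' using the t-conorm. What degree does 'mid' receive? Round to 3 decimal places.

R1: calm=0.35, near=0.20, sinking=0.75; AND[a·b] → w = 0.0525
R2: sinking=0.75, calm=0.35; AND[a·b] → w = 0.2625
R3: below=0.33, gusty=0.79, ¬hovering=1−0.76=0.24; AND[a·b] → w = 0.0626
Rules with consequent 'mid': {R1, R2} → strengths 0.0525, 0.2625
Aggregate via t-conorm [a + b − a·b]: 0.3012

0.301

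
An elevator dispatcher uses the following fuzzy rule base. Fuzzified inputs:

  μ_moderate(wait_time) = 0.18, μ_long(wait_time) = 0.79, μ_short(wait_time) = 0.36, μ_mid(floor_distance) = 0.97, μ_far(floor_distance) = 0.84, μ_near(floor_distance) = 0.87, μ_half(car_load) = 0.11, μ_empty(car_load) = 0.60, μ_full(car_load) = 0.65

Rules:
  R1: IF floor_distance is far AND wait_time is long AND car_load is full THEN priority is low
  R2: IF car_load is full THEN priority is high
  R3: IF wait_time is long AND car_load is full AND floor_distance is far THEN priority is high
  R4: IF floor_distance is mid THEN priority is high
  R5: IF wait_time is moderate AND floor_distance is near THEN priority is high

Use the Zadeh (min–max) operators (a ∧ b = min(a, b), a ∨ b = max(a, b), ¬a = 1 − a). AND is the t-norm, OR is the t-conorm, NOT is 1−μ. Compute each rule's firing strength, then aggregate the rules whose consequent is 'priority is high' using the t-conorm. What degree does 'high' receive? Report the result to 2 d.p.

0.97

R1: far=0.84, long=0.79, full=0.65; AND[min(a, b)] → w = 0.65
R2: full=0.65 → w = 0.65
R3: long=0.79, full=0.65, far=0.84; AND[min(a, b)] → w = 0.65
R4: mid=0.97 → w = 0.97
R5: moderate=0.18, near=0.87; AND[min(a, b)] → w = 0.18
Rules with consequent 'high': {R2, R3, R4, R5} → strengths 0.65, 0.65, 0.97, 0.18
Aggregate via t-conorm [max(a, b)]: 0.97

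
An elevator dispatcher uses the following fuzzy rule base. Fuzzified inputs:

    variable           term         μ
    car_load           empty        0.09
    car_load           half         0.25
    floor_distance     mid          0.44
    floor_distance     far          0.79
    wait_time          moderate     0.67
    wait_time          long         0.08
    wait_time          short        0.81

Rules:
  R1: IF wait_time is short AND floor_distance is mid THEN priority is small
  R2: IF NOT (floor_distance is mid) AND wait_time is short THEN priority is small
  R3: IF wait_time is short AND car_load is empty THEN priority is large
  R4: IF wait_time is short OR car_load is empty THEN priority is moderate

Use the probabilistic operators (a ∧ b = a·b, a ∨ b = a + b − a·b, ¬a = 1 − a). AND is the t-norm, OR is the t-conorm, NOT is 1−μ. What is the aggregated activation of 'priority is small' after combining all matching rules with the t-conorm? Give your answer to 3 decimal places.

0.648

R1: short=0.81, mid=0.44; AND[a·b] → w = 0.3564
R2: ¬mid=1−0.44=0.56, short=0.81; AND[a·b] → w = 0.4536
R3: short=0.81, empty=0.09; AND[a·b] → w = 0.0729
R4: short=0.81, empty=0.09; OR[a + b − a·b] → w = 0.8271
Rules with consequent 'small': {R1, R2} → strengths 0.3564, 0.4536
Aggregate via t-conorm [a + b − a·b]: 0.6483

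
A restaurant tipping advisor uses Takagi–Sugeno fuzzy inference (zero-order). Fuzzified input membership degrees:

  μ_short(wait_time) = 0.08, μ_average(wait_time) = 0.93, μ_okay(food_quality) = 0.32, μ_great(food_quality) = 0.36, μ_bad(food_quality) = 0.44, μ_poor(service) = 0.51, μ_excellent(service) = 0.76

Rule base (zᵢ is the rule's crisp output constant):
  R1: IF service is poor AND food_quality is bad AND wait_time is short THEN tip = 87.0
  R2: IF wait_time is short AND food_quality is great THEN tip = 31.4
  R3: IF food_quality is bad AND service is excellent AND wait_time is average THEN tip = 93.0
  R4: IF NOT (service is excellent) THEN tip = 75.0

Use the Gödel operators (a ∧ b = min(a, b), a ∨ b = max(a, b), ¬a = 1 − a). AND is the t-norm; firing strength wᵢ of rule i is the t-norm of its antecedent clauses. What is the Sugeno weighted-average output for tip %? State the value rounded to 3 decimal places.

R1 (z=87.0): poor=0.51, bad=0.44, short=0.08; AND[min(a, b)] → w = 0.08
R2 (z=31.4): short=0.08, great=0.36; AND[min(a, b)] → w = 0.08
R3 (z=93.0): bad=0.44, excellent=0.76, average=0.93; AND[min(a, b)] → w = 0.44
R4 (z=75.0): ¬excellent=1−0.76=0.24 → w = 0.24
Weighted average = (0.08·87.0 + 0.08·31.4 + 0.44·93.0 + 0.24·75.0) / (0.08 + 0.08 + 0.44 + 0.24)
  = 68.3920 / 0.8400 = 81.419

81.419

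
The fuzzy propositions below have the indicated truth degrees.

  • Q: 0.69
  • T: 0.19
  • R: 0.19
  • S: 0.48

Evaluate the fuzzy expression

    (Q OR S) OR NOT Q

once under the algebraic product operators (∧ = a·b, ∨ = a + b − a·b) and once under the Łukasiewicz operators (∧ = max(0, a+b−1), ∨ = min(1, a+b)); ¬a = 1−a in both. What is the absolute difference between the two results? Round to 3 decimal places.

Under algebraic product:
  Q OR S = a + b − a·b on (0.6900, 0.4800) = 0.8388
  NOT Q = 1 − 0.6900 = 0.3100
  (Q OR S) OR NOT Q = a + b − a·b on (0.8388, 0.3100) = 0.8888
  → value = 0.8888
Under Łukasiewicz:
  Q OR S = min(1, a+b) on (0.69, 0.48) = 1.00
  NOT Q = 1 − 0.69 = 0.31
  (Q OR S) OR NOT Q = min(1, a+b) on (1.00, 0.31) = 1.00
  → value = 1.0000
|0.8888 − 1.0000| = 0.111

0.111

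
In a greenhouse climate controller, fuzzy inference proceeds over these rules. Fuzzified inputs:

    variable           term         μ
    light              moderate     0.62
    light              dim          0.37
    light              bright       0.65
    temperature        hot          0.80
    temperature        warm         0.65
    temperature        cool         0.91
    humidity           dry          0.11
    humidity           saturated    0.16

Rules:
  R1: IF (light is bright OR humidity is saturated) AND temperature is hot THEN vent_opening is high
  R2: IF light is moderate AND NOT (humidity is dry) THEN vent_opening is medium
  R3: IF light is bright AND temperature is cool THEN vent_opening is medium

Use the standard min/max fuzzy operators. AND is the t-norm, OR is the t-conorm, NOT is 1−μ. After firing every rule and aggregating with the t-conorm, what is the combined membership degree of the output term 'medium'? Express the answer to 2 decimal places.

0.65

R1: (bright=0.65 OR saturated=0.16) = 0.65; AND[min(a, b)] with hot=0.80 → w = 0.65
R2: moderate=0.62, ¬dry=1−0.11=0.89; AND[min(a, b)] → w = 0.62
R3: bright=0.65, cool=0.91; AND[min(a, b)] → w = 0.65
Rules with consequent 'medium': {R2, R3} → strengths 0.62, 0.65
Aggregate via t-conorm [max(a, b)]: 0.65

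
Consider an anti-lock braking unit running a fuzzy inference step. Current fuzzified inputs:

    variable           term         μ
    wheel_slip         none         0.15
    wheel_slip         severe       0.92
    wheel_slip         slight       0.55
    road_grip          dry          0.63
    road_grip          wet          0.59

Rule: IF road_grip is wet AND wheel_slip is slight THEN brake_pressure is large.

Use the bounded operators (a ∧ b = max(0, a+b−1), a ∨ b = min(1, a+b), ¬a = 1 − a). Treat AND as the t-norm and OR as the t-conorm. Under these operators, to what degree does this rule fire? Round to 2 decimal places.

firing strength: wet=0.59, slight=0.55; AND[max(0, a+b−1)] → w = 0.14

0.14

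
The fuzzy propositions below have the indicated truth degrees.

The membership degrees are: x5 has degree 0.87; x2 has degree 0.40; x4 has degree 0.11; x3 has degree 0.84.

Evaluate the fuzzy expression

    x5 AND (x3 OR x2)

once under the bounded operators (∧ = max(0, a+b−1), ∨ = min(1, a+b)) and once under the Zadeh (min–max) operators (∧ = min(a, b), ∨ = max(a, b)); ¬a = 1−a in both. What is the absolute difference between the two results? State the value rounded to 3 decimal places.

0.030

Under bounded:
  x3 OR x2 = min(1, a+b) on (0.84, 0.40) = 1.00
  x5 AND (x3 OR x2) = max(0, a+b−1) on (0.87, 1.00) = 0.87
  → value = 0.8700
Under Zadeh (min–max):
  x3 OR x2 = max(a, b) on (0.84, 0.40) = 0.84
  x5 AND (x3 OR x2) = min(a, b) on (0.87, 0.84) = 0.84
  → value = 0.8400
|0.8700 − 0.8400| = 0.030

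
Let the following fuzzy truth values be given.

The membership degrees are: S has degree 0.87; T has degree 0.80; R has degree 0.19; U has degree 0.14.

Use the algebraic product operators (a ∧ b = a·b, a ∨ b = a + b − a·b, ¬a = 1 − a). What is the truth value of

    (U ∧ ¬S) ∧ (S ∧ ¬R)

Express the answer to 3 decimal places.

0.013

¬S = 1 − 0.8700 = 0.1300
U ∧ ¬S = a·b on (0.1400, 0.1300) = 0.0182
¬R = 1 − 0.1900 = 0.8100
S ∧ ¬R = a·b on (0.8700, 0.8100) = 0.7047
(U ∧ ¬S) ∧ (S ∧ ¬R) = a·b on (0.0182, 0.7047) = 0.0128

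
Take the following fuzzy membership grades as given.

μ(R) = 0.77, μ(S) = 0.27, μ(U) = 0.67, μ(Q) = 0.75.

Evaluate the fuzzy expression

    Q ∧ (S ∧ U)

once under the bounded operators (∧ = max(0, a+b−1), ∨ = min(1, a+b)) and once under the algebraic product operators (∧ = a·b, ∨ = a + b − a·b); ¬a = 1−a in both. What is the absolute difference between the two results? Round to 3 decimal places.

Under bounded:
  S ∧ U = max(0, a+b−1) on (0.27, 0.67) = 0.00
  Q ∧ (S ∧ U) = max(0, a+b−1) on (0.75, 0.00) = 0.00
  → value = 0.0000
Under algebraic product:
  S ∧ U = a·b on (0.2700, 0.6700) = 0.1809
  Q ∧ (S ∧ U) = a·b on (0.7500, 0.1809) = 0.1357
  → value = 0.1357
|0.0000 − 0.1357| = 0.136

0.136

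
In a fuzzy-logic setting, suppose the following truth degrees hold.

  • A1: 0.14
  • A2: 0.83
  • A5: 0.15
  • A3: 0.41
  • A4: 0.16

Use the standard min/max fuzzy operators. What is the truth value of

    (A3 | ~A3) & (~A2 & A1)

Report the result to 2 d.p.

~A3 = 1 − 0.41 = 0.59
A3 | ~A3 = max(a, b) on (0.41, 0.59) = 0.59
~A2 = 1 − 0.83 = 0.17
~A2 & A1 = min(a, b) on (0.17, 0.14) = 0.14
(A3 | ~A3) & (~A2 & A1) = min(a, b) on (0.59, 0.14) = 0.14

0.14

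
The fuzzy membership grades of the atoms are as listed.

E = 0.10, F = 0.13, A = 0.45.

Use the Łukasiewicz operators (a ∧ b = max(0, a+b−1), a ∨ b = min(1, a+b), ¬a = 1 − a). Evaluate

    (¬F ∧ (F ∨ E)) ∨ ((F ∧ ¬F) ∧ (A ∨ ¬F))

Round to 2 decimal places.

¬F = 1 − 0.13 = 0.87
F ∨ E = min(1, a+b) on (0.13, 0.10) = 0.23
¬F ∧ (F ∨ E) = max(0, a+b−1) on (0.87, 0.23) = 0.10
¬F = 1 − 0.13 = 0.87
F ∧ ¬F = max(0, a+b−1) on (0.13, 0.87) = 0.00
¬F = 1 − 0.13 = 0.87
A ∨ ¬F = min(1, a+b) on (0.45, 0.87) = 1.00
(F ∧ ¬F) ∧ (A ∨ ¬F) = max(0, a+b−1) on (0.00, 1.00) = 0.00
(¬F ∧ (F ∨ E)) ∨ ((F ∧ ¬F) ∧ (A ∨ ¬F)) = min(1, a+b) on (0.10, 0.00) = 0.10

0.10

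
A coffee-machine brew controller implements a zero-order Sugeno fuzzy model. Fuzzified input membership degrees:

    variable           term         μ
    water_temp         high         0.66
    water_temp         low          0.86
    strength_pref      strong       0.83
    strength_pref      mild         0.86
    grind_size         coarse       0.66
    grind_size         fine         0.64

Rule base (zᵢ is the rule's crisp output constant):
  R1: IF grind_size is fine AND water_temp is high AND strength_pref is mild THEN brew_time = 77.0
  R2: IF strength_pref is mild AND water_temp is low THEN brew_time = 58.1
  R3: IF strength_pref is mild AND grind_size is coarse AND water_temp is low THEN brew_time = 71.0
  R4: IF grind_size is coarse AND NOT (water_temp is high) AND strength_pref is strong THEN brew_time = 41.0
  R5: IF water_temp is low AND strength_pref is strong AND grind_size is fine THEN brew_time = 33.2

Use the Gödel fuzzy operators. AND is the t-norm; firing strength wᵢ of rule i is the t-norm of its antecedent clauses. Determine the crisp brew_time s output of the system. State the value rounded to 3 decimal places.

57.737

R1 (z=77.0): fine=0.64, high=0.66, mild=0.86; AND[min(a, b)] → w = 0.64
R2 (z=58.1): mild=0.86, low=0.86; AND[min(a, b)] → w = 0.86
R3 (z=71.0): mild=0.86, coarse=0.66, low=0.86; AND[min(a, b)] → w = 0.66
R4 (z=41.0): coarse=0.66, ¬high=1−0.66=0.34, strong=0.83; AND[min(a, b)] → w = 0.34
R5 (z=33.2): low=0.86, strong=0.83, fine=0.64; AND[min(a, b)] → w = 0.64
Weighted average = (0.64·77.0 + 0.86·58.1 + 0.66·71.0 + 0.34·41.0 + 0.64·33.2) / (0.64 + 0.86 + 0.66 + 0.34 + 0.64)
  = 181.2940 / 3.1400 = 57.737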